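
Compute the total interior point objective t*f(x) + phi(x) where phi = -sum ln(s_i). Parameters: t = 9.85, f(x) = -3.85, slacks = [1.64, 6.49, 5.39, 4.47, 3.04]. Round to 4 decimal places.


Step 1: Compute log-barrier.
ln values: [0.4947, 1.8703, 1.6845, 1.4974, 1.1119]
phi = -(0.4947 + 1.8703 + 1.6845 + 1.4974 + 1.1119) = -6.6588
Step 2: Compute augmented objective.
t*f(x) = 9.85*-3.85 = -37.9225
Total = -37.9225 - 6.6588 = -44.5813


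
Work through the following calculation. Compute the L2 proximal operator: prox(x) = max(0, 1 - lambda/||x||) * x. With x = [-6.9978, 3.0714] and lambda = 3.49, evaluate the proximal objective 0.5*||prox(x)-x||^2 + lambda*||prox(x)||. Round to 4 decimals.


Step 1: Compute ||x||.
||x|| = 7.6422
Step 2: Compute scaling factor.
scale = max(0, 1 - 3.49/7.6422) = 0.5433
Step 3: prox(x) = [-3.8021, 1.6688]
||prox(x)|| = 4.1522
Step 4: Proximal objective.
0.5*||prox-x||^2 = 6.0901
lambda*||prox|| = 14.4912
Total = 20.5811


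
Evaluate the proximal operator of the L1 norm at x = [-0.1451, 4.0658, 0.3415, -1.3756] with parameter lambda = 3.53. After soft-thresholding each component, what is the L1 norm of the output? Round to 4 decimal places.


Soft-thresholding with lambda = 3.53:
prox(-0.1451) = sign(-0.1451)*max(|-0.1451| - 3.53, 0) = 0.0
prox(4.0658) = sign(4.0658)*max(|4.0658| - 3.53, 0) = 0.5358
prox(0.3415) = sign(0.3415)*max(|0.3415| - 3.53, 0) = 0.0
prox(-1.3756) = sign(-1.3756)*max(|-1.3756| - 3.53, 0) = 0.0
prox(x) = [0.0, 0.5358, 0.0, 0.0]
||prox(x)||_1 = 0.0 + 0.5358 + 0.0 + 0.0 = 0.5358


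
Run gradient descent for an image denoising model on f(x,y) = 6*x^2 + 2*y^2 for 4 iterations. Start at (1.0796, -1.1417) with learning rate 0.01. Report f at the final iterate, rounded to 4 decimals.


Gradient descent on f(x,y) = 6*x^2 + 2*y^2.
Starting point: (1.0796, -1.1417), alpha = 0.01
Step 1: grad_x = 2*6*1.0796 = 12.9552, grad_y = 2*2*-1.1417 = -4.5668
  x_1 = 1.0796 - 0.01*12.9552 = 0.95
  y_1 = -1.1417 - 0.01*-4.5668 = -1.096
Step 2: grad_x = 2*6*0.95 = 11.4006, grad_y = 2*2*-1.096 = -4.3841
  x_2 = 0.95 - 0.01*11.4006 = 0.836
  y_2 = -1.096 - 0.01*-4.3841 = -1.0522
Step 3: grad_x = 2*6*0.836 = 10.0325, grad_y = 2*2*-1.0522 = -4.2088
  x_3 = 0.836 - 0.01*10.0325 = 0.7357
  y_3 = -1.0522 - 0.01*-4.2088 = -1.0101
Step 4: grad_x = 2*6*0.7357 = 8.8286, grad_y = 2*2*-1.0101 = -4.0404
  x_4 = 0.7357 - 0.01*8.8286 = 0.6474
  y_4 = -1.0101 - 0.01*-4.0404 = -0.9697
f(0.6474, -0.9697) = 6*0.6474^2 + 2*(-0.9697)^2 = 4.3956


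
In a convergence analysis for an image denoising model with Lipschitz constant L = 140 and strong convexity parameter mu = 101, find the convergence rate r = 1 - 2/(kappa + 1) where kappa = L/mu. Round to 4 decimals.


Step 1: Compute the condition number.
kappa = L/mu = 140/101 = 1.3861
Step 2: Compute the convergence rate.
r = 1 - 2/(kappa + 1) = 1 - 2*mu/(L + mu) = (L - mu)/(L + mu) = 39/241 = 0.1618


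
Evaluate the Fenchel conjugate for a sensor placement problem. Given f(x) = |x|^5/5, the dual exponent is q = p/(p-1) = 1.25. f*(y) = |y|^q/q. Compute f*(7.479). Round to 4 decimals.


The conjugate exponent q satisfies 1/p + 1/q = 1.
p = 5, so q = 5/(5 - 1) = 1.25
|y|^q = 7.479^1.25 = 12.3681
f*(7.479) = 12.3681 / 1.25 = 9.8945


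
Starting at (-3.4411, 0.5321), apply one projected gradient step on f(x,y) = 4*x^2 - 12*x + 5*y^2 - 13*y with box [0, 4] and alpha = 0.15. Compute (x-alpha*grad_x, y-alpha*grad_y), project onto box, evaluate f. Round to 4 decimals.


Step 1: Compute gradient at (-3.4411, 0.5321).
grad_x = 2*4*-3.4411 - 12 = -39.5288
grad_y = 2*5*0.5321 - 13 = -7.679
Step 2: Gradient step.
x_raw = -3.4411 - 0.15*-39.5288 = 2.4882
y_raw = 0.5321 - 0.15*-7.679 = 1.684
Step 3: Project onto [0, 4].
x_proj = clip(2.4882) = 2.4882
y_proj = clip(1.684) = 1.684
Step 4: Evaluate f.
f(2.4882, 1.684) = -12.8066


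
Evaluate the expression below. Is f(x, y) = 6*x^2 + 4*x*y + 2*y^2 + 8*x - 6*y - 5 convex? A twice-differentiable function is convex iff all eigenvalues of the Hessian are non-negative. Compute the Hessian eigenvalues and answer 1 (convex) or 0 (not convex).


The Hessian of f(x,y) = 6*x^2 + 4*x*y + 2*y^2 + 8*x - 6*y - 5 is:
H = [[12, 4], [4, 4]]
Trace = 12 + 4 = 16
Determinant = 12*4 - (4)^2 = 32
Discriminant = (16)^2 - 4*32 = 128.0
Eigenvalues: lambda_1 = 2.3431, lambda_2 = 13.6569
The function is convex.

1


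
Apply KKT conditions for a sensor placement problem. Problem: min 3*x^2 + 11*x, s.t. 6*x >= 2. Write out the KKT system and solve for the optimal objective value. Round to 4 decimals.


Step 1: Try lambda = 0 (constraint inactive).
x_unc = -11/(2*3) = -1.8333
Check: 6*-1.8333 = -10.9998 < 2 -- violated!
Step 2: Constraint must be active: 6*x = 2
x* = 2/6 = 1/3 = 0.3333 (rounded; the exact value 1/3 is used below)
lambda = (2*3*(1/3) + 11)/6 = 2.1667
Step 3: Compute optimal value.
f(x*) = 3*(1/3)^2 + 11*(1/3) = 4.0


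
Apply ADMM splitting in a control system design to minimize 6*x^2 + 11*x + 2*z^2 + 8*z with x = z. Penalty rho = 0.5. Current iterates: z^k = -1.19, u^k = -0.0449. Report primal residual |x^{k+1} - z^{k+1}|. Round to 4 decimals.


ADMM iteration with rho = 0.5, z^k = -1.19, u^k = -0.0449
Step 1: x-update.
Minimize 6*x^2 + 11*x + (0.5/2)*(x + 1.19 - 0.0449)^2
FOC: (2*6 + 0.5)*x = -11 + 0.5*(-1.19 + 0.0449)
x^{k+1} = -0.9258
Step 2: z-update.
Minimize 2*z^2 + 8*z + (0.5/2)*(-0.9258 - z - 0.0449)^2
FOC: (2*2 + 0.5)*z = -8 + 0.5*(-0.9258 - 0.0449)
z^{k+1} = -1.8856
Step 3: u-update.
u^{k+1} = -0.0449 - 0.9258 + 1.8856 = 0.9149
Step 4: Primal residual = |-0.9258 + 1.8856| = 0.9598


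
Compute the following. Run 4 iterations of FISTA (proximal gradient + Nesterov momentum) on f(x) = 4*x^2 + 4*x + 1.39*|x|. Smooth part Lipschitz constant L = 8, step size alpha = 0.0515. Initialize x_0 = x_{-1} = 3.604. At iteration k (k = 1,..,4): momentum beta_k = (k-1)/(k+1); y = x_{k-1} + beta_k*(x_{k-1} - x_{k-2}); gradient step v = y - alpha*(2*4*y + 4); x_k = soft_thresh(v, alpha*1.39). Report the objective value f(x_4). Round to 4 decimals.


FISTA on f(x) = 4*x^2 + 4*x + 1.39*|x|
L = 8, alpha = 0.0515
Iteration 1: beta = 0.0, y = 3.604 + 0.0*(3.604 - 3.604) = 3.604
  grad(y) = 32.832, v = y - alpha*grad = 1.9132
  prox(v) = soft_thresh(1.9132, 0.0716) = 1.8416
Iteration 2: beta = 0.3333, y = 1.8416 + 0.3333*(1.8416 - 3.604) = 1.2541
  grad(y) = 14.0327, v = y - alpha*grad = 0.5314
  prox(v) = soft_thresh(0.5314, 0.0716) = 0.4598
Iteration 3: beta = 0.5, y = 0.4598 + 0.5*(0.4598 - 1.8416) = -0.2311
  grad(y) = 2.1516, v = y - alpha*grad = -0.3419
  prox(v) = soft_thresh(-0.3419, 0.0716) = -0.2703
Iteration 4: beta = 0.6, y = -0.2703 + 0.6*(-0.2703 - 0.4598) = -0.7083
  grad(y) = -1.6667, v = y - alpha*grad = -0.6225
  prox(v) = soft_thresh(-0.6225, 0.0716) = -0.5509
f(x_4) = 4*(-0.5509)^2 + 4*(-0.5509) + 1.39*|-0.5509| = -0.2239


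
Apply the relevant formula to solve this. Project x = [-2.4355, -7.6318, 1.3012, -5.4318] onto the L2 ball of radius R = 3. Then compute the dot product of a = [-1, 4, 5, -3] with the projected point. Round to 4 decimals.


Step 1: Compute ||x|| (intermediates to 6 decimals).
||x|| = sqrt((-2.4355)^2 + (-7.6318)^2 + 1.3012^2 + (-5.4318)^2) = 9.765941
Step 2: Project.
Since ||x|| > R, scale = R/||x|| = 3/9.765941 = 0.30719, proj(x) = scale * x
proj(x) = [-0.748161, -2.344413, 0.399716, -1.668595]
Step 3: Dot product.
a^T * proj(x) = -1*(-0.748161) + 4*(-2.344413) + 5*0.399716 - 3*(-1.668595) = -1.6251


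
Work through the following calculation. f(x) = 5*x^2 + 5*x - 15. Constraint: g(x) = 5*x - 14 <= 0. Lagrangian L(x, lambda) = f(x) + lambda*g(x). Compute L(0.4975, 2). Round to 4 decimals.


Step 1: Evaluate f(x).
f(0.4975) = 5*0.4975^2 + 5*0.4975 - 15 = -11.275
Step 2: Evaluate g(x).
g(0.4975) = 5*0.4975 - 14 = -11.5125
Step 3: Compute Lagrangian.
L = -11.275 + 2*-11.5125 = -34.3


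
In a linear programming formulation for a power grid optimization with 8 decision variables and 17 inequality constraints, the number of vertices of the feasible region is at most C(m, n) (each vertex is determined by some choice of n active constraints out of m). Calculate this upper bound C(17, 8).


Each vertex corresponds to some choice of n active constraints out of m, so the number of vertices is at most C(m, n) = m! / (n!(m-n)!).
m = 17, n = 8
Numerator: 17 * 16 * 15 * 14 * 13 * 12 * 11 * 10
Denominator: 8! = 40320
C(17, 8) = 24310


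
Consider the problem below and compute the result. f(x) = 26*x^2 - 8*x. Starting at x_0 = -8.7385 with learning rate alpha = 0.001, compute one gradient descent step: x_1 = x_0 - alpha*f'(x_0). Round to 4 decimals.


We compute the gradient at x_0 and apply the update.
f'(x) = 52*x - 8
f'(-8.7385) = 52*-8.7385 - 8 = -462.402
x_1 = -8.7385 - 0.001*-462.402 = -8.2761


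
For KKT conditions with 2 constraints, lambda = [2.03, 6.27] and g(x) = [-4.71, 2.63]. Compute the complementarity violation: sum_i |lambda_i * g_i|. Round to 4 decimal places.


KKT complementary slackness check:
lambda_1 * g_1 = 2.03 * -4.71 = -9.5613
lambda_2 * g_2 = 6.27 * 2.63 = 16.4901
Total violation = 9.5613 + 16.4901 = 26.0514


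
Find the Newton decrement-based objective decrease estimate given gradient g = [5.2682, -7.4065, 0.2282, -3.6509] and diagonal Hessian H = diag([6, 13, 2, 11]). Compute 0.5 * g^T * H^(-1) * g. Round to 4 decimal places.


Step 1: H is diagonal, so H^(-1) * g = [0.878, -0.5697, 0.1141, -0.3319].
Step 2: g^T H^(-1) g = sum_i g_i^2 / H_ii
  = (5.2682)^2/6 + (-7.4065)^2/13 + (0.2282)^2/2 + (-3.6509)^2/11
  = 4.6257 + 4.2197 + 0.026 + 1.2117 = 10.0831
Step 3: Objective decrease = 0.5 * g^T H^(-1) g = 5.0416


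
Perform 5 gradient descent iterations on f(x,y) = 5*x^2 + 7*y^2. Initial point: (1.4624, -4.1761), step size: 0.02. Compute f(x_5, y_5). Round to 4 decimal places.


Gradient descent on f(x,y) = 5*x^2 + 7*y^2.
Starting point: (1.4624, -4.1761), alpha = 0.02
Step 1: grad_x = 2*5*1.4624 = 14.624, grad_y = 2*7*-4.1761 = -58.4654
  x_1 = 1.4624 - 0.02*14.624 = 1.1699
  y_1 = -4.1761 - 0.02*-58.4654 = -3.0068
Step 2: grad_x = 2*5*1.1699 = 11.6992, grad_y = 2*7*-3.0068 = -42.0951
  x_2 = 1.1699 - 0.02*11.6992 = 0.9359
  y_2 = -3.0068 - 0.02*-42.0951 = -2.1649
Step 3: grad_x = 2*5*0.9359 = 9.3594, grad_y = 2*7*-2.1649 = -30.3085
  x_3 = 0.9359 - 0.02*9.3594 = 0.7487
  y_3 = -2.1649 - 0.02*-30.3085 = -1.5587
Step 4: grad_x = 2*5*0.7487 = 7.4875, grad_y = 2*7*-1.5587 = -21.8221
  x_4 = 0.7487 - 0.02*7.4875 = 0.599
  y_4 = -1.5587 - 0.02*-21.8221 = -1.1223
Step 5: grad_x = 2*5*0.599 = 5.99, grad_y = 2*7*-1.1223 = -15.7119
  x_5 = 0.599 - 0.02*5.99 = 0.4792
  y_5 = -1.1223 - 0.02*-15.7119 = -0.808
f(0.4792, -0.808) = 5*0.4792^2 + 7*(-0.808)^2 = 5.7187


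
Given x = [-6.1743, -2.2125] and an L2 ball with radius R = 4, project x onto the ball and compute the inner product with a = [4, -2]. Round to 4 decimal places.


Step 1: Compute ||x|| (intermediates to 6 decimals).
||x|| = sqrt((-6.1743)^2 + (-2.2125)^2) = 6.558745
Step 2: Project.
Since ||x|| > R, scale = R/||x|| = 4/6.558745 = 0.609873, proj(x) = scale * x
proj(x) = [-3.765539, -1.349344]
Step 3: Dot product.
a^T * proj(x) = 4*(-3.765539) - 2*(-1.349344) = -12.3635


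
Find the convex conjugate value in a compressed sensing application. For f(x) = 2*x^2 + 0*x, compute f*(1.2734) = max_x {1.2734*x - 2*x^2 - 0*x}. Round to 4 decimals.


f*(y) = sup_x {y*x - a*x^2 - b*x} = sup_x {(y-b)*x - a*x^2}
FOC: (y - b) - 2a*x = 0 => x* = (y - b)/(2a)
x* = (1.2734 - 0)/(2*2) = 0.3184
f*(1.2734) = (y-b)^2/(4a) = (1.2734 - 0)^2/(4*2)
= 1.6215/8 = 0.2027


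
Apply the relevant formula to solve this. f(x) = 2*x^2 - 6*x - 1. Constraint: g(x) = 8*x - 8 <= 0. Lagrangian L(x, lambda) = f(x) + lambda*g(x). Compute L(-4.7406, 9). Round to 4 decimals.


Step 1: Evaluate f(x).
f(-4.7406) = 2*(-4.7406)^2 - 6*(-4.7406) - 1 = 72.3902
Step 2: Evaluate g(x).
g(-4.7406) = 8*-4.7406 - 8 = -45.9248
Step 3: Compute Lagrangian.
L = 72.3902 + 9*-45.9248 = -340.933


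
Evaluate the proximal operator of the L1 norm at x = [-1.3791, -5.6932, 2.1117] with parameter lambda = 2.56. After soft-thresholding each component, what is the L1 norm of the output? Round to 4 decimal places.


Soft-thresholding with lambda = 2.56:
prox(-1.3791) = sign(-1.3791)*max(|-1.3791| - 2.56, 0) = 0.0
prox(-5.6932) = sign(-5.6932)*max(|-5.6932| - 2.56, 0) = -3.1332
prox(2.1117) = sign(2.1117)*max(|2.1117| - 2.56, 0) = 0.0
prox(x) = [0.0, -3.1332, 0.0]
||prox(x)||_1 = 0.0 + 3.1332 + 0.0 = 3.1332


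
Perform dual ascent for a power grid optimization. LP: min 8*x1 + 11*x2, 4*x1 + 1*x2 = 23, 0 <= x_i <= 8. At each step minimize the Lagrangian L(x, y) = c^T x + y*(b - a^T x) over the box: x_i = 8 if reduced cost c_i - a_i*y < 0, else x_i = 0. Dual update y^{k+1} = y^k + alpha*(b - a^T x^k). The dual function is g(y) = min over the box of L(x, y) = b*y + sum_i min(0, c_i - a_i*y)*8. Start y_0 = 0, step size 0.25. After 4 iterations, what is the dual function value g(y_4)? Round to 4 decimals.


Dual ascent for LP: min 8*x1 + 11*x2, 4*x1 + 1*x2 = 23, 0 <= x_i <= 8
Step 1: y^k = 0.0, reduced costs: (8.0, 11.0)
  x^k = (0.0, 0.0), subgradient = b - a^T x = 23.0
  y^{k+1} = 0.0 + 0.25*23.0 = 5.75
Step 2: y^k = 5.75, reduced costs: (-15.0, 5.25)
  x^k = (8.0, 0.0), subgradient = b - a^T x = -9.0
  y^{k+1} = 5.75 + 0.25*-9.0 = 3.5
Step 3: y^k = 3.5, reduced costs: (-6.0, 7.5)
  x^k = (8.0, 0.0), subgradient = b - a^T x = -9.0
  y^{k+1} = 3.5 + 0.25*-9.0 = 1.25
Step 4: y^k = 1.25, reduced costs: (3.0, 9.75)
  x^k = (0.0, 0.0), subgradient = b - a^T x = 23.0
  y^{k+1} = 1.25 + 0.25*23.0 = 7.0
Dual objective at y_4 = 7.0: reduced costs (-20.0, 4.0), box minimizer x = (8.0, 0.0)
g(y_4) = b*y + (c1 - a1*y)*x1 + (c2 - a2*y)*x2 = 23*7.0 + (-20.0)*8.0 + 4.0*0.0 = 161.0 - 160.0 + 0.0 = 1.0


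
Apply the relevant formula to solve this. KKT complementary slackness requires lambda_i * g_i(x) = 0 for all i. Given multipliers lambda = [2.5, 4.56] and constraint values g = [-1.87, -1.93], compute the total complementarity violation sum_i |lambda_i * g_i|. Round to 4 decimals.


KKT complementary slackness check:
lambda_1 * g_1 = 2.5 * -1.87 = -4.675
lambda_2 * g_2 = 4.56 * -1.93 = -8.8008
Total violation = 4.675 + 8.8008 = 13.4758


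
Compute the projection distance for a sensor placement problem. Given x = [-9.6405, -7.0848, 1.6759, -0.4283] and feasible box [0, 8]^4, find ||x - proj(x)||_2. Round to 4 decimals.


Project each component onto [0, 8].
clip(-9.6405) = 0.0, clip(-7.0848) = 0.0, clip(1.6759) = 1.6759, clip(-0.4283) = 0.0
Projection = [0.0, 0.0, 1.6759, 0.0]
Squared diffs: [92.9392, 50.1944, 0.0, 0.1834]
Distance = sqrt(143.317) = 11.9715


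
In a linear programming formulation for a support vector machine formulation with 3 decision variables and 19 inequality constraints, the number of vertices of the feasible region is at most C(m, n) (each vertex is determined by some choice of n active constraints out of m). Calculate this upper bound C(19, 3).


Each vertex corresponds to some choice of n active constraints out of m, so the number of vertices is at most C(m, n) = m! / (n!(m-n)!).
m = 19, n = 3
Numerator: 19 * 18 * 17
Denominator: 3! = 6
C(19, 3) = 969


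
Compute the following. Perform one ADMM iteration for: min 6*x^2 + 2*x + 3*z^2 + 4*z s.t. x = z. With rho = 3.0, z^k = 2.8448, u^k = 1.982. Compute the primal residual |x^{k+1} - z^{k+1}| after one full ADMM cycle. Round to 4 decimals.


ADMM iteration with rho = 3.0, z^k = 2.8448, u^k = 1.982
Step 1: x-update.
Minimize 6*x^2 + 2*x + (3.0/2)*(x - 2.8448 + 1.982)^2
FOC: (2*6 + 3.0)*x = -2 + 3.0*(2.8448 - 1.982)
x^{k+1} = 0.0392
Step 2: z-update.
Minimize 3*z^2 + 4*z + (3.0/2)*(0.0392 - z + 1.982)^2
FOC: (2*3 + 3.0)*z = -4 + 3.0*(0.0392 + 1.982)
z^{k+1} = 0.2293
Step 3: u-update.
u^{k+1} = 1.982 + 0.0392 - 0.2293 = 1.7919
Step 4: Primal residual = |0.0392 - 0.2293| = 0.1901


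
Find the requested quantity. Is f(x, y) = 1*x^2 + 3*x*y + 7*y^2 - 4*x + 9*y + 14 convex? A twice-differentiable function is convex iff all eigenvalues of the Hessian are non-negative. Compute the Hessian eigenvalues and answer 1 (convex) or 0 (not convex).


The Hessian of f(x,y) = 1*x^2 + 3*x*y + 7*y^2 - 4*x + 9*y + 14 is:
H = [[2, 3], [3, 14]]
Trace = 2 + 14 = 16
Determinant = 2*14 - (3)^2 = 19
Discriminant = (16)^2 - 4*19 = 180.0
Eigenvalues: lambda_1 = 1.2918, lambda_2 = 14.7082
The function is convex.

1


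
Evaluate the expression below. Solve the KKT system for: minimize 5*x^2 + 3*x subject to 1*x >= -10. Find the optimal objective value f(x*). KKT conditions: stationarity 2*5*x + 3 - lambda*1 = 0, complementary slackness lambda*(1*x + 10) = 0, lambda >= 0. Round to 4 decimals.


Step 1: Try lambda = 0 (constraint inactive).
Stationarity: 2*5*x + 3 = 0
x* = -3/(2*5) = -0.3
Check constraint: 1*-0.3 = -0.3 >= -10 -- satisfied.
Step 2: Compute optimal value.
f(x*) = 5*(-0.3)^2 + 3*(-0.3) = -0.45


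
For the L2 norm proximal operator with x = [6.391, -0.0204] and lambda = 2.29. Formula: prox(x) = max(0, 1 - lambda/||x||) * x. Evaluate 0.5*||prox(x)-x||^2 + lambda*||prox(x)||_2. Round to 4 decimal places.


Step 1: Compute ||x||.
||x|| = 6.391
Step 2: Compute scaling factor.
scale = max(0, 1 - 2.29/6.391) = 0.6417
Step 3: prox(x) = [4.101, -0.0131]
||prox(x)|| = 4.101
Step 4: Proximal objective.
0.5*||prox-x||^2 = 2.6221
lambda*||prox|| = 9.3913
Total = 12.0134


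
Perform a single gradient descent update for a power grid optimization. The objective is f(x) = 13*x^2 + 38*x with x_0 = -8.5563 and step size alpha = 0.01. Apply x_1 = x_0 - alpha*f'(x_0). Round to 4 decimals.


We compute the gradient at x_0 and apply the update.
f'(x) = 26*x + 38
f'(-8.5563) = 26*-8.5563 + 38 = -184.4638
x_1 = -8.5563 - 0.01*-184.4638 = -6.7117


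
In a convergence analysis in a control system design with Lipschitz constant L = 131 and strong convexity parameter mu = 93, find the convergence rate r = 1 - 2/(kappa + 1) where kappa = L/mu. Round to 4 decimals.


Step 1: Compute the condition number.
kappa = L/mu = 131/93 = 1.4086
Step 2: Compute the convergence rate.
r = 1 - 2/(kappa + 1) = 1 - 2*mu/(L + mu) = (L - mu)/(L + mu) = 38/224 = 0.1696


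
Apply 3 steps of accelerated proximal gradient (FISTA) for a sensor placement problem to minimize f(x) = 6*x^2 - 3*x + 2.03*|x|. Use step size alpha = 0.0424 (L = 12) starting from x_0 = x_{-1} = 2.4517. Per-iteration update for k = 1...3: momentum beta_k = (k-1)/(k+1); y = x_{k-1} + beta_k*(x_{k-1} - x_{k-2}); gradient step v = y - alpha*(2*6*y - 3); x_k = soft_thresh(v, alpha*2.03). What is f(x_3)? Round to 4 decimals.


FISTA on f(x) = 6*x^2 - 3*x + 2.03*|x|
L = 12, alpha = 0.0424
Iteration 1: beta = 0.0, y = 2.4517 + 0.0*(2.4517 - 2.4517) = 2.4517
  grad(y) = 26.4204, v = y - alpha*grad = 1.3315
  prox(v) = soft_thresh(1.3315, 0.0861) = 1.2454
Iteration 2: beta = 0.3333, y = 1.2454 + 0.3333*(1.2454 - 2.4517) = 0.8433
  grad(y) = 7.1196, v = y - alpha*grad = 0.5414
  prox(v) = soft_thresh(0.5414, 0.0861) = 0.4554
Iteration 3: beta = 0.5, y = 0.4554 + 0.5*(0.4554 - 1.2454) = 0.0603
  grad(y) = -2.276, v = y - alpha*grad = 0.1568
  prox(v) = soft_thresh(0.1568, 0.0861) = 0.0708
f(x_3) = 6*0.0708^2 - 3*0.0708 + 2.03*|0.0708| = -0.0386


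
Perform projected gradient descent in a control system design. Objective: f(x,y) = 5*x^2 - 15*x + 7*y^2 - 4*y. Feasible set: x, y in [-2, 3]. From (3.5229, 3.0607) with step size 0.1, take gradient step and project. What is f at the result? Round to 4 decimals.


Step 1: Compute gradient at (3.5229, 3.0607).
grad_x = 2*5*3.5229 - 15 = 20.229
grad_y = 2*7*3.0607 - 4 = 38.8498
Step 2: Gradient step.
x_raw = 3.5229 - 0.1*20.229 = 1.5
y_raw = 3.0607 - 0.1*38.8498 = -0.8243
Step 3: Project onto [-2, 3].
x_proj = clip(1.5) = 1.5
y_proj = clip(-0.8243) = -0.8243
Step 4: Evaluate f.
f(1.5, -0.8243) = -3.1968


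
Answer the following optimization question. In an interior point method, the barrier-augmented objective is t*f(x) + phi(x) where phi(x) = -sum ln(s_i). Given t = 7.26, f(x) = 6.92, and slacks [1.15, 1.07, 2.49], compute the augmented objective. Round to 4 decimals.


Step 1: Compute log-barrier.
ln values: [0.1398, 0.0677, 0.9123]
phi = -(0.1398 + 0.0677 + 0.9123) = -1.1197
Step 2: Compute augmented objective.
t*f(x) = 7.26*6.92 = 50.2392
Total = 50.2392 - 1.1197 = 49.1195


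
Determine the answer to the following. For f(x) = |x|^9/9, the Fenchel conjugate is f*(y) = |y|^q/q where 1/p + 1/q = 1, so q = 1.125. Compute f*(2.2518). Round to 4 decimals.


The conjugate exponent q satisfies 1/p + 1/q = 1.
p = 9, so q = 9/(9 - 1) = 1.125
|y|^q = 2.2518^1.125 = 2.4923
f*(2.2518) = 2.4923 / 1.125 = 2.2154


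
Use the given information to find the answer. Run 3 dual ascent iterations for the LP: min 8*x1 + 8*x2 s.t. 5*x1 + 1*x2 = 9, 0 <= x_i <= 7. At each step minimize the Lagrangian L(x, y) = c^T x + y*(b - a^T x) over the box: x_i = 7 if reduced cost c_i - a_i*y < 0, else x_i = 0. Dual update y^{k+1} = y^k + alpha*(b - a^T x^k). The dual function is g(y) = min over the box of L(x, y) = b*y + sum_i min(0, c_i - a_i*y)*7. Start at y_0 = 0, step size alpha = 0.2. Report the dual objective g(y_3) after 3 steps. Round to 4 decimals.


Dual ascent for LP: min 8*x1 + 8*x2, 5*x1 + 1*x2 = 9, 0 <= x_i <= 7
Step 1: y^k = 0.0, reduced costs: (8.0, 8.0)
  x^k = (0.0, 0.0), subgradient = b - a^T x = 9.0
  y^{k+1} = 0.0 + 0.2*9.0 = 1.8
Step 2: y^k = 1.8, reduced costs: (-1.0, 6.2)
  x^k = (7.0, 0.0), subgradient = b - a^T x = -26.0
  y^{k+1} = 1.8 + 0.2*-26.0 = -3.4
Step 3: y^k = -3.4, reduced costs: (25.0, 11.4)
  x^k = (0.0, 0.0), subgradient = b - a^T x = 9.0
  y^{k+1} = -3.4 + 0.2*9.0 = -1.6
Dual objective at y_3 = -1.6: reduced costs (16.0, 9.6), box minimizer x = (0.0, 0.0)
g(y_3) = b*y + (c1 - a1*y)*x1 + (c2 - a2*y)*x2 = 9*(-1.6) + 16.0*0.0 + 9.6*0.0 = -14.4 + 0.0 + 0.0 = -14.4


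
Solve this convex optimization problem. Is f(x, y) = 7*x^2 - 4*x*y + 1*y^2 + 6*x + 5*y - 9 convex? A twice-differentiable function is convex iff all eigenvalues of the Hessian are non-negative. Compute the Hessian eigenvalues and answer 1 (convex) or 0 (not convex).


The Hessian of f(x,y) = 7*x^2 - 4*x*y + 1*y^2 + 6*x + 5*y - 9 is:
H = [[14, -4], [-4, 2]]
Trace = 14 + 2 = 16
Determinant = 14*2 - (-4)^2 = 12
Discriminant = (16)^2 - 4*12 = 208.0
Eigenvalues: lambda_1 = 0.7889, lambda_2 = 15.2111
The function is convex.

1


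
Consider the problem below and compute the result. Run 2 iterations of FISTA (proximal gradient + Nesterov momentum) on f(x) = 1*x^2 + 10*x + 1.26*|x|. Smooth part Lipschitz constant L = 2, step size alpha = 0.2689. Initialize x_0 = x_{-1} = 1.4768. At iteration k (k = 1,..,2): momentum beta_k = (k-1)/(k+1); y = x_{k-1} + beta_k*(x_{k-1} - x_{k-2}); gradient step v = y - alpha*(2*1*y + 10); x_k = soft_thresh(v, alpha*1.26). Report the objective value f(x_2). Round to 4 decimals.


FISTA on f(x) = 1*x^2 + 10*x + 1.26*|x|
L = 2, alpha = 0.2689
Iteration 1: beta = 0.0, y = 1.4768 + 0.0*(1.4768 - 1.4768) = 1.4768
  grad(y) = 12.9536, v = y - alpha*grad = -2.0064
  prox(v) = soft_thresh(-2.0064, 0.3388) = -1.6676
Iteration 2: beta = 0.3333, y = -1.6676 + 0.3333*(-1.6676 - 1.4768) = -2.7157
  grad(y) = 4.5685, v = y - alpha*grad = -3.9442
  prox(v) = soft_thresh(-3.9442, 0.3388) = -3.6054
f(x_2) = 1*(-3.6054)^2 + 10*(-3.6054) + 1.26*|-3.6054| = -18.5123


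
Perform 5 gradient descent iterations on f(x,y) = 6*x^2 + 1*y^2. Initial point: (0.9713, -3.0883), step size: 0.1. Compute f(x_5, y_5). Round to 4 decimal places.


Gradient descent on f(x,y) = 6*x^2 + 1*y^2.
Starting point: (0.9713, -3.0883), alpha = 0.1
Step 1: grad_x = 2*6*0.9713 = 11.6556, grad_y = 2*1*-3.0883 = -6.1766
  x_1 = 0.9713 - 0.1*11.6556 = -0.1943
  y_1 = -3.0883 - 0.1*-6.1766 = -2.4706
Step 2: grad_x = 2*6*-0.1943 = -2.3311, grad_y = 2*1*-2.4706 = -4.9413
  x_2 = -0.1943 - 0.1*-2.3311 = 0.0389
  y_2 = -2.4706 - 0.1*-4.9413 = -1.9765
Step 3: grad_x = 2*6*0.0389 = 0.4662, grad_y = 2*1*-1.9765 = -3.953
  x_3 = 0.0389 - 0.1*0.4662 = -0.0078
  y_3 = -1.9765 - 0.1*-3.953 = -1.5812
Step 4: grad_x = 2*6*-0.0078 = -0.0932, grad_y = 2*1*-1.5812 = -3.1624
  x_4 = -0.0078 - 0.1*-0.0932 = 0.0016
  y_4 = -1.5812 - 0.1*-3.1624 = -1.265
Step 5: grad_x = 2*6*0.0016 = 0.0186, grad_y = 2*1*-1.265 = -2.5299
  x_5 = 0.0016 - 0.1*0.0186 = -0.0003
  y_5 = -1.265 - 0.1*-2.5299 = -1.012
f(-0.0003, -1.012) = 6*(-0.0003)^2 + 1*(-1.012)^2 = 1.0241


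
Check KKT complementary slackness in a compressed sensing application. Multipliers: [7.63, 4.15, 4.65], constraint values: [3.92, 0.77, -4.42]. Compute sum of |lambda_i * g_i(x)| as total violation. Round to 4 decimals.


KKT complementary slackness check:
lambda_1 * g_1 = 7.63 * 3.92 = 29.9096
lambda_2 * g_2 = 4.15 * 0.77 = 3.1955
lambda_3 * g_3 = 4.65 * -4.42 = -20.553
Total violation = 29.9096 + 3.1955 + 20.553 = 53.6581


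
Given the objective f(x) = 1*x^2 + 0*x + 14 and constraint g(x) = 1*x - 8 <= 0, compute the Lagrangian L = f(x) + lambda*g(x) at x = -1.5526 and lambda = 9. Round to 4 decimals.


Step 1: Evaluate f(x).
f(-1.5526) = 1*(-1.5526)^2 + 0*(-1.5526) + 14 = 16.4106
Step 2: Evaluate g(x).
g(-1.5526) = 1*-1.5526 - 8 = -9.5526
Step 3: Compute Lagrangian.
L = 16.4106 + 9*-9.5526 = -69.5628


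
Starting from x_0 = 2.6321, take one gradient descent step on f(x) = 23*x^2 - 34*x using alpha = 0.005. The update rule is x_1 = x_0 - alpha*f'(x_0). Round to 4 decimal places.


We compute the gradient at x_0 and apply the update.
f'(x) = 46*x - 34
f'(2.6321) = 46*2.6321 - 34 = 87.0766
x_1 = 2.6321 - 0.005*87.0766 = 2.1967


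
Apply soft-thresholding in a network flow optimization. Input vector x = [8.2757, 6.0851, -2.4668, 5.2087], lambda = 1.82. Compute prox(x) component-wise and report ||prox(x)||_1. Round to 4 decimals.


Soft-thresholding with lambda = 1.82:
prox(8.2757) = sign(8.2757)*max(|8.2757| - 1.82, 0) = 6.4557
prox(6.0851) = sign(6.0851)*max(|6.0851| - 1.82, 0) = 4.2651
prox(-2.4668) = sign(-2.4668)*max(|-2.4668| - 1.82, 0) = -0.6468
prox(5.2087) = sign(5.2087)*max(|5.2087| - 1.82, 0) = 3.3887
prox(x) = [6.4557, 4.2651, -0.6468, 3.3887]
||prox(x)||_1 = 6.4557 + 4.2651 + 0.6468 + 3.3887 = 14.7563


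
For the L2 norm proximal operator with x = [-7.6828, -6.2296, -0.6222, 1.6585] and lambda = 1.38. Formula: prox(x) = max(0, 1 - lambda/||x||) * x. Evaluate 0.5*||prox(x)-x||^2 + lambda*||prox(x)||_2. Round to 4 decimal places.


Step 1: Compute ||x||.
||x|| = 10.0484
Step 2: Compute scaling factor.
scale = max(0, 1 - 1.38/10.0484) = 0.8627
Step 3: prox(x) = [-6.6277, -5.3741, -0.5368, 1.4307]
||prox(x)|| = 8.6684
Step 4: Proximal objective.
0.5*||prox-x||^2 = 0.9522
lambda*||prox|| = 11.9624
Total = 12.9146


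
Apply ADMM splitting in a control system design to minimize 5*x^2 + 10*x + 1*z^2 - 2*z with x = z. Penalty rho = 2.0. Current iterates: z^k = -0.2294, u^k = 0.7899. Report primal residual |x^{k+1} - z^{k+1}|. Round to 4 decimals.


ADMM iteration with rho = 2.0, z^k = -0.2294, u^k = 0.7899
Step 1: x-update.
Minimize 5*x^2 + 10*x + (2.0/2)*(x + 0.2294 + 0.7899)^2
FOC: (2*5 + 2.0)*x = -10 + 2.0*(-0.2294 - 0.7899)
x^{k+1} = -1.0032
Step 2: z-update.
Minimize 1*z^2 - 2*z + (2.0/2)*(-1.0032 - z + 0.7899)^2
FOC: (2*1 + 2.0)*z = 2 + 2.0*(-1.0032 + 0.7899)
z^{k+1} = 0.3933
Step 3: u-update.
u^{k+1} = 0.7899 - 1.0032 - 0.3933 = -0.6067
Step 4: Primal residual = |-1.0032 - 0.3933| = 1.3966


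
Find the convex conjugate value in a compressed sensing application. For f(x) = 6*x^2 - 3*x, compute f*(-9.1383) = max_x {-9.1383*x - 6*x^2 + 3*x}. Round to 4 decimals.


f*(y) = sup_x {y*x - a*x^2 - b*x} = sup_x {(y-b)*x - a*x^2}
FOC: (y - b) - 2a*x = 0 => x* = (y - b)/(2a)
x* = (-9.1383 + 3)/(2*6) = -0.5115
f*(-9.1383) = (y-b)^2/(4a) = (-9.1383 + 3)^2/(4*6)
= 37.6787/24 = 1.5699


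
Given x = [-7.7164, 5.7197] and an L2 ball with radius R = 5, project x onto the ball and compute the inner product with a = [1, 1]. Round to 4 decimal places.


Step 1: Compute ||x|| (intermediates to 6 decimals).
||x|| = sqrt((-7.7164)^2 + 5.7197^2) = 9.605092
Step 2: Project.
Since ||x|| > R, scale = R/||x|| = 5/9.605092 = 0.520557, proj(x) = scale * x
proj(x) = [-4.016826, 2.97743]
Step 3: Dot product.
a^T * proj(x) = 1*(-4.016826) + 1*2.97743 = -1.0394


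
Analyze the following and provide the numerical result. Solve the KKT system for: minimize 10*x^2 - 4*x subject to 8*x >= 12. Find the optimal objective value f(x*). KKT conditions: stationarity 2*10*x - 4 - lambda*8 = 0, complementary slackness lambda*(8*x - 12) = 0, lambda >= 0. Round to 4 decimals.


Step 1: Try lambda = 0 (constraint inactive).
x_unc = 4/(2*10) = 0.2
Check: 8*0.2 = 1.6 < 12 -- violated!
Step 2: Constraint must be active: 8*x = 12
x* = 12/8 = 1.5
lambda = (2*10*1.5 - 4)/8 = 3.25
Step 3: Compute optimal value.
f(x*) = 10*1.5^2 - 4*1.5 = 16.5


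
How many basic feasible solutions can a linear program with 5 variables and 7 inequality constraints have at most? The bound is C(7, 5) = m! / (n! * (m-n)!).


Each vertex corresponds to some choice of n active constraints out of m, so the number of vertices is at most C(m, n) = m! / (n!(m-n)!).
m = 7, n = 5
Numerator: 7 * 6 * 5 * 4 * 3
Denominator: 5! = 120
C(7, 5) = 21


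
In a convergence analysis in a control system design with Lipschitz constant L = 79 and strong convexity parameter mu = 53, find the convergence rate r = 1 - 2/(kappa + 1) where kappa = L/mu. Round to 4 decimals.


Step 1: Compute the condition number.
kappa = L/mu = 79/53 = 1.4906
Step 2: Compute the convergence rate.
r = 1 - 2/(kappa + 1) = 1 - 2*mu/(L + mu) = (L - mu)/(L + mu) = 26/132 = 0.197


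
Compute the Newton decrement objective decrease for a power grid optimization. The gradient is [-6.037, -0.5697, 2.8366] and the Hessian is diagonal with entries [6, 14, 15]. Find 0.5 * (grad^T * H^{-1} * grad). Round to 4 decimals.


Step 1: H is diagonal, so H^(-1) * g = [-1.0062, -0.0407, 0.1891].
Step 2: g^T H^(-1) g = sum_i g_i^2 / H_ii
  = (-6.037)^2/6 + (-0.5697)^2/14 + (2.8366)^2/15
  = 6.0742 + 0.0232 + 0.5364 = 6.6338
Step 3: Objective decrease = 0.5 * g^T H^(-1) g = 3.3169


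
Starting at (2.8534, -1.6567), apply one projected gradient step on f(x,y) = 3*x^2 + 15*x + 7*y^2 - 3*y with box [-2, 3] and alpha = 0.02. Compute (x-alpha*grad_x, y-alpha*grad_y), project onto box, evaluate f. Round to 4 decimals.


Step 1: Compute gradient at (2.8534, -1.6567).
grad_x = 2*3*2.8534 + 15 = 32.1204
grad_y = 2*7*-1.6567 - 3 = -26.1938
Step 2: Gradient step.
x_raw = 2.8534 - 0.02*32.1204 = 2.211
y_raw = -1.6567 - 0.02*-26.1938 = -1.1328
Step 3: Project onto [-2, 3].
x_proj = clip(2.211) = 2.211
y_proj = clip(-1.1328) = -1.1328
Step 4: Evaluate f.
f(2.211, -1.1328) = 60.2118


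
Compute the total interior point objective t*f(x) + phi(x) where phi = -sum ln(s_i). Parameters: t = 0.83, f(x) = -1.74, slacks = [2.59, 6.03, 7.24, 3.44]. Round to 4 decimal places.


Step 1: Compute log-barrier.
ln values: [0.9517, 1.7967, 1.9796, 1.2355]
phi = -(0.9517 + 1.7967 + 1.9796 + 1.2355) = -5.9635
Step 2: Compute augmented objective.
t*f(x) = 0.83*-1.74 = -1.4442
Total = -1.4442 - 5.9635 = -7.4077


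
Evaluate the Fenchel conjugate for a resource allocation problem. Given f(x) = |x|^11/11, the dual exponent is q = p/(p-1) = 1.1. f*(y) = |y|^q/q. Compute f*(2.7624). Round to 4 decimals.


The conjugate exponent q satisfies 1/p + 1/q = 1.
p = 11, so q = 11/(11 - 1) = 1.1
|y|^q = 2.7624^1.1 = 3.0578
f*(2.7624) = 3.0578 / 1.1 = 2.7799


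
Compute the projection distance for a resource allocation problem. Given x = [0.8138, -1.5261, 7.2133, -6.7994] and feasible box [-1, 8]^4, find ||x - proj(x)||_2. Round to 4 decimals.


Project each component onto [-1, 8].
clip(0.8138) = 0.8138, clip(-1.5261) = -1.0, clip(7.2133) = 7.2133, clip(-6.7994) = -1.0
Projection = [0.8138, -1.0, 7.2133, -1.0]
Squared diffs: [0.0, 0.2768, 0.0, 33.633]
Distance = sqrt(33.9098) = 5.8232


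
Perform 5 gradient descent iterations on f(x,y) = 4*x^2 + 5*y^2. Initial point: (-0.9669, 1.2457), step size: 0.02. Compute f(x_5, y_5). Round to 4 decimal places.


Gradient descent on f(x,y) = 4*x^2 + 5*y^2.
Starting point: (-0.9669, 1.2457), alpha = 0.02
Step 1: grad_x = 2*4*-0.9669 = -7.7352, grad_y = 2*5*1.2457 = 12.457
  x_1 = -0.9669 - 0.02*-7.7352 = -0.8122
  y_1 = 1.2457 - 0.02*12.457 = 0.9966
Step 2: grad_x = 2*4*-0.8122 = -6.4976, grad_y = 2*5*0.9966 = 9.9656
  x_2 = -0.8122 - 0.02*-6.4976 = -0.6822
  y_2 = 0.9966 - 0.02*9.9656 = 0.7972
Step 3: grad_x = 2*4*-0.6822 = -5.458, grad_y = 2*5*0.7972 = 7.9725
  x_3 = -0.6822 - 0.02*-5.458 = -0.5731
  y_3 = 0.7972 - 0.02*7.9725 = 0.6378
Step 4: grad_x = 2*4*-0.5731 = -4.5847, grad_y = 2*5*0.6378 = 6.378
  x_4 = -0.5731 - 0.02*-4.5847 = -0.4814
  y_4 = 0.6378 - 0.02*6.378 = 0.5102
Step 5: grad_x = 2*4*-0.4814 = -3.8511, grad_y = 2*5*0.5102 = 5.1024
  x_5 = -0.4814 - 0.02*-3.8511 = -0.4044
  y_5 = 0.5102 - 0.02*5.1024 = 0.4082
f(-0.4044, 0.4082) = 4*(-0.4044)^2 + 5*0.4082^2 = 1.4872


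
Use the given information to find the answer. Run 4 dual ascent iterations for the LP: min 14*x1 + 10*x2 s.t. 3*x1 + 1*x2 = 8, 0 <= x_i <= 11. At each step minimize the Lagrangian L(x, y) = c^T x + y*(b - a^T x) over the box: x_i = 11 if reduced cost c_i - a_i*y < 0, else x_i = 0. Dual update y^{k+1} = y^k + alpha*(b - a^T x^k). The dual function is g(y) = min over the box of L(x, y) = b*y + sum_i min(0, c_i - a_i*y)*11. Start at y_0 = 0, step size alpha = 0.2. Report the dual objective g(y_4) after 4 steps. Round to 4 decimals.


Dual ascent for LP: min 14*x1 + 10*x2, 3*x1 + 1*x2 = 8, 0 <= x_i <= 11
Step 1: y^k = 0.0, reduced costs: (14.0, 10.0)
  x^k = (0.0, 0.0), subgradient = b - a^T x = 8.0
  y^{k+1} = 0.0 + 0.2*8.0 = 1.6
Step 2: y^k = 1.6, reduced costs: (9.2, 8.4)
  x^k = (0.0, 0.0), subgradient = b - a^T x = 8.0
  y^{k+1} = 1.6 + 0.2*8.0 = 3.2
Step 3: y^k = 3.2, reduced costs: (4.4, 6.8)
  x^k = (0.0, 0.0), subgradient = b - a^T x = 8.0
  y^{k+1} = 3.2 + 0.2*8.0 = 4.8
Step 4: y^k = 4.8, reduced costs: (-0.4, 5.2)
  x^k = (11.0, 0.0), subgradient = b - a^T x = -25.0
  y^{k+1} = 4.8 + 0.2*-25.0 = -0.2
Dual objective at y_4 = -0.2: reduced costs (14.6, 10.2), box minimizer x = (0.0, 0.0)
g(y_4) = b*y + (c1 - a1*y)*x1 + (c2 - a2*y)*x2 = 8*(-0.2) + 14.6*0.0 + 10.2*0.0 = -1.6 + 0.0 + 0.0 = -1.6


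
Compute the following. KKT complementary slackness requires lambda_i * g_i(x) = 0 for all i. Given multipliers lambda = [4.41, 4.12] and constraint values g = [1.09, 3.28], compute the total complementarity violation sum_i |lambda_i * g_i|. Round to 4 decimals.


KKT complementary slackness check:
lambda_1 * g_1 = 4.41 * 1.09 = 4.8069
lambda_2 * g_2 = 4.12 * 3.28 = 13.5136
Total violation = 4.8069 + 13.5136 = 18.3205


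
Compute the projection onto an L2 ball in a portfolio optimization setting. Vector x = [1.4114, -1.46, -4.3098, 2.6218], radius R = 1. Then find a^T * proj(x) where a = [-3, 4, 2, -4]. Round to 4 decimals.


Step 1: Compute ||x|| (intermediates to 6 decimals).
||x|| = sqrt(1.4114^2 + (-1.46)^2 + (-4.3098)^2 + 2.6218^2) = 5.438002
Step 2: Project.
Since ||x|| > R, scale = R/||x|| = 1/5.438002 = 0.183891, proj(x) = scale * x
proj(x) = [0.259544, -0.268481, -0.792533, 0.482125]
Step 3: Dot product.
a^T * proj(x) = -3*0.259544 + 4*(-0.268481) + 2*(-0.792533) - 4*0.482125 = -5.3661


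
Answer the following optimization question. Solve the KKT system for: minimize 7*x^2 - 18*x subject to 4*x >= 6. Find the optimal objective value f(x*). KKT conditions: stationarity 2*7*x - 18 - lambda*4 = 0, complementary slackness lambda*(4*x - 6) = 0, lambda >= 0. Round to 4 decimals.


Step 1: Try lambda = 0 (constraint inactive).
x_unc = 18/(2*7) = 1.2857
Check: 4*1.2857 = 5.1428 < 6 -- violated!
Step 2: Constraint must be active: 4*x = 6
x* = 6/4 = 1.5
lambda = (2*7*1.5 - 18)/4 = 0.75
Step 3: Compute optimal value.
f(x*) = 7*1.5^2 - 18*1.5 = -11.25


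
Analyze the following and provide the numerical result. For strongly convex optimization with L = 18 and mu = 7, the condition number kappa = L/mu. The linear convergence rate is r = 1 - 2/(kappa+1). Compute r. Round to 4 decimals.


Step 1: Compute the condition number.
kappa = L/mu = 18/7 = 2.5714
Step 2: Compute the convergence rate.
r = 1 - 2/(kappa + 1) = 1 - 2*mu/(L + mu) = (L - mu)/(L + mu) = 11/25 = 0.44


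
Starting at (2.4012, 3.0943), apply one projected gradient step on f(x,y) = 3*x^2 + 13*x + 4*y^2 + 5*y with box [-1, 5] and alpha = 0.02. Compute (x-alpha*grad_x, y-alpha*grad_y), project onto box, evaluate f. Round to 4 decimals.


Step 1: Compute gradient at (2.4012, 3.0943).
grad_x = 2*3*2.4012 + 13 = 27.4072
grad_y = 2*4*3.0943 + 5 = 29.7544
Step 2: Gradient step.
x_raw = 2.4012 - 0.02*27.4072 = 1.8531
y_raw = 3.0943 - 0.02*29.7544 = 2.4992
Step 3: Project onto [-1, 5].
x_proj = clip(1.8531) = 1.8531
y_proj = clip(2.4992) = 2.4992
Step 4: Evaluate f.
f(1.8531, 2.4992) = 71.8715


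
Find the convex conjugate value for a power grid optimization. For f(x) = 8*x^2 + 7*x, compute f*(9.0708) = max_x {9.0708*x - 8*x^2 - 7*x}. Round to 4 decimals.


f*(y) = sup_x {y*x - a*x^2 - b*x} = sup_x {(y-b)*x - a*x^2}
FOC: (y - b) - 2a*x = 0 => x* = (y - b)/(2a)
x* = (9.0708 - 7)/(2*8) = 0.1294
f*(9.0708) = (y-b)^2/(4a) = (9.0708 - 7)^2/(4*8)
= 4.2882/32 = 0.134


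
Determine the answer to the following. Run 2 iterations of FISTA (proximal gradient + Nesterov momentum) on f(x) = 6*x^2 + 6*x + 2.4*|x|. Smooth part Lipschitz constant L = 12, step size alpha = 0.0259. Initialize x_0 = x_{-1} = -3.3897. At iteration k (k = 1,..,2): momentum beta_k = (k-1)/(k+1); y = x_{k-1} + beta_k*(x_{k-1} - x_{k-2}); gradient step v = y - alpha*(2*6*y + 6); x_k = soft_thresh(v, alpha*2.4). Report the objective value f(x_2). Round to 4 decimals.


FISTA on f(x) = 6*x^2 + 6*x + 2.4*|x|
L = 12, alpha = 0.0259
Iteration 1: beta = 0.0, y = -3.3897 + 0.0*(-3.3897 + 3.3897) = -3.3897
  grad(y) = -34.6764, v = y - alpha*grad = -2.4916
  prox(v) = soft_thresh(-2.4916, 0.0622) = -2.4294
Iteration 2: beta = 0.3333, y = -2.4294 + 0.3333*(-2.4294 + 3.3897) = -2.1093
  grad(y) = -19.3119, v = y - alpha*grad = -1.6091
  prox(v) = soft_thresh(-1.6091, 0.0622) = -1.547
f(x_2) = 6*(-1.547)^2 + 6*(-1.547) + 2.4*|-1.547| = 8.7899


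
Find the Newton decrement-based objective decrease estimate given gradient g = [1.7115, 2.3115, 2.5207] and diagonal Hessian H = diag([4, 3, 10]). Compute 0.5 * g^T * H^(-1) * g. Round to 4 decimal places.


Step 1: H is diagonal, so H^(-1) * g = [0.4279, 0.7705, 0.2521].
Step 2: g^T H^(-1) g = sum_i g_i^2 / H_ii
  = (1.7115)^2/4 + (2.3115)^2/3 + (2.5207)^2/10
  = 0.7323 + 1.781 + 0.6354 = 3.1487
Step 3: Objective decrease = 0.5 * g^T H^(-1) g = 1.5744


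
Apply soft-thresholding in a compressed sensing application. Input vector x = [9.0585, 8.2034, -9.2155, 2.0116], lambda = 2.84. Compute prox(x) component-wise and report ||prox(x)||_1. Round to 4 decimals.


Soft-thresholding with lambda = 2.84:
prox(9.0585) = sign(9.0585)*max(|9.0585| - 2.84, 0) = 6.2185
prox(8.2034) = sign(8.2034)*max(|8.2034| - 2.84, 0) = 5.3634
prox(-9.2155) = sign(-9.2155)*max(|-9.2155| - 2.84, 0) = -6.3755
prox(2.0116) = sign(2.0116)*max(|2.0116| - 2.84, 0) = 0.0
prox(x) = [6.2185, 5.3634, -6.3755, 0.0]
||prox(x)||_1 = 6.2185 + 5.3634 + 6.3755 + 0.0 = 17.9574


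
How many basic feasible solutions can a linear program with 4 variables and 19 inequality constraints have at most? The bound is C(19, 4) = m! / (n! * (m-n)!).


Each vertex corresponds to some choice of n active constraints out of m, so the number of vertices is at most C(m, n) = m! / (n!(m-n)!).
m = 19, n = 4
Numerator: 19 * 18 * 17 * 16
Denominator: 4! = 24
C(19, 4) = 3876


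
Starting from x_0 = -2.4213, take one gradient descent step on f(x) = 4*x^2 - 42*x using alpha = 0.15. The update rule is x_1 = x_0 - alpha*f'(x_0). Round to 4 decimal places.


We compute the gradient at x_0 and apply the update.
f'(x) = 8*x - 42
f'(-2.4213) = 8*-2.4213 - 42 = -61.3704
x_1 = -2.4213 - 0.15*-61.3704 = 6.7843


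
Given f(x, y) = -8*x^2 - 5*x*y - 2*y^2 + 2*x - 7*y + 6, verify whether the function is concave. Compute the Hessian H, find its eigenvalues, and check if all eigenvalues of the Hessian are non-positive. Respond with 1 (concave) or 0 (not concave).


The Hessian of f(x,y) = -8*x^2 - 5*x*y - 2*y^2 + 2*x - 7*y + 6 is:
H = [[-16, -5], [-5, -4]]
Trace = -16 - 4 = -20
Determinant = -16*-4 - (-5)^2 = 39
Discriminant = (-20)^2 - 4*39 = 244.0
Eigenvalues: lambda_1 = -17.8102, lambda_2 = -2.1898
The function is concave.

1
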